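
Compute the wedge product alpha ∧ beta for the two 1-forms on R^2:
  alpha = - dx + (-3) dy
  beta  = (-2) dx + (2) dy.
alpha ∧ beta = (-8) dx ∧ dy

Distribute the wedge, using dx_i ∧ dx_j = -dx_j ∧ dx_i and dx_i ∧ dx_i = 0. For each pair (i, j) with i < j, the coefficient of dx_i ∧ dx_j in alpha ∧ beta is (alpha_i * beta_j - alpha_j * beta_i). Collecting: alpha ∧ beta = (-8) dx ∧ dy.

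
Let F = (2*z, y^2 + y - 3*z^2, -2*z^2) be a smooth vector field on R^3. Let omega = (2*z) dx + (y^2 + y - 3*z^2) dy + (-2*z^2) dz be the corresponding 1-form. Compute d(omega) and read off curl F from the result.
d(omega) = (6*z) dy ∧ dz + (2) dz ∧ dx + (0) dx ∧ dy; curl F = (6*z, 2, 0)

d omega = sum_{i<j} (∂f_j/∂x_i - ∂f_i/∂x_j) dx_i ∧ dx_j. Under the identification (dy ∧ dz, dz ∧ dx, dx ∧ dy) ↔ (e_x, e_y, e_z), the coefficients are exactly the components of curl F. Compute:
  ∂R/∂y - ∂Q/∂z = (0) - (-6*z) = 6*z
  ∂P/∂z - ∂R/∂x = (2) - (0) = 2
  ∂Q/∂x - ∂P/∂y = (0) - (0) = 0.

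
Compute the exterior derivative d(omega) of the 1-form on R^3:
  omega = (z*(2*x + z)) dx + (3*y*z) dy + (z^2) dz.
d(omega) = (-2*x - 2*z) dx ∧ dz + (-3*y) dy ∧ dz

For a 1-form omega = sum_i f_i dx_i, the exterior derivative is
  d(omega) = sum_{i < j} (∂f_j/∂x_i - ∂f_i/∂x_j) dx_i ∧ dx_j.
  coefficient of dx ∧ dz: ∂f_3/∂x - ∂f_1/∂z = ∂(z^2)/∂x - ∂(z*(2*x + z))/∂z = -2*x - 2*z
  coefficient of dy ∧ dz: ∂f_3/∂y - ∂f_2/∂z = ∂(z^2)/∂y - ∂(3*y*z)/∂z = -3*y
Assembling: d(omega) = (-2*x - 2*z) dx ∧ dz + (-3*y) dy ∧ dz.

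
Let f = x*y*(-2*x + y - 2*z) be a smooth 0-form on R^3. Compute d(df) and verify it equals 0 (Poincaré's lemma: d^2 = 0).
d(df) = 0

Step 1: df = sum_i (∂f/∂x_i) dx_i = (y*(-4*x + y - 2*z)) dx + (2*x*(-x + y - z)) dy + (-2*x*y) dz.
Step 2: Apply d again. Using the 1-form formula, the coefficient of dx ∧ dy in d(df) is ∂^2 f/∂x ∂y - ∂^2 f/∂y ∂x = (-4*x + 2*y - 2*z) - (-4*x + 2*y - 2*z) = 0 (equality of mixed partials for smooth f).
Similarly for dx ∧ dz and dy ∧ dz — all coefficients vanish. So d(df) = 0.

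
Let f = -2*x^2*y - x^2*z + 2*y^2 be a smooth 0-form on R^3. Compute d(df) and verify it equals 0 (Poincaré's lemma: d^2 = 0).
d(df) = 0

Step 1: df = sum_i (∂f/∂x_i) dx_i = (2*x*(-2*y - z)) dx + (-2*x^2 + 4*y) dy + (-x^2) dz.
Step 2: Apply d again. Using the 1-form formula, the coefficient of dx ∧ dy in d(df) is ∂^2 f/∂x ∂y - ∂^2 f/∂y ∂x = (-4*x) - (-4*x) = 0 (equality of mixed partials for smooth f).
Similarly for dx ∧ dz and dy ∧ dz — all coefficients vanish. So d(df) = 0.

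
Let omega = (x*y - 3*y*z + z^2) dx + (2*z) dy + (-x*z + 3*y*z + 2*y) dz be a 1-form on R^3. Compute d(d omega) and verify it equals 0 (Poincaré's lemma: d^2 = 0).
d(d omega) = 0

Step 1: d omega = sum_{i<j} (∂f_j/∂x_i - ∂f_i/∂x_j) dx_i ∧ dx_j:
  coeff of dx ∧ dy: -x + 3*z
  coeff of dx ∧ dz: 3*y - 3*z
  coeff of dy ∧ dz: 3*z
Step 2: Apply d again to each 2-form coefficient. The only possible 3-form in R^3 is dx ∧ dy ∧ dz, with coefficient
  ∂(coeff of dy∧dz)/∂x - ∂(coeff of dx∧dz)/∂y + ∂(coeff of dx∧dy)/∂z
  = ∂/∂x (3*z) - ∂/∂y (3*y - 3*z) + ∂/∂z (-x + 3*z).
Each of these terms simplifies to sums of mixed partials that cancel in pairs. The result is 0 (by equality of mixed partials for smooth functions — Schwarz / Clairaut).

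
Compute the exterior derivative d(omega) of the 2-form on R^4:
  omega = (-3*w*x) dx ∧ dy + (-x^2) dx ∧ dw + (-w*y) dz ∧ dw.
d(omega) = (-3*x) dx ∧ dy ∧ dw + (-w) dy ∧ dz ∧ dw

For a 2-form omega = sum_{i<j} g_{ij} dx_i ∧ dx_j, the exterior derivative is
  d(omega) = sum_{i<j} d(g_{ij}) ∧ dx_i ∧ dx_j = sum_{i<j, k} (∂g_{ij}/∂x_k) dx_k ∧ dx_i ∧ dx_j.
Expand each term, using dx_k ∧ dx_i ∧ dx_j = sgn(permutation) dx_{(a)} ∧ dx_{(b)} ∧ dx_{(c)} with (a < b < c) sorted:
  d(-3*w*x) includes (∂/∂w)(-3*w*x) dw = (-3*x) dw, which multiplied by dx ∧ dy gives (-3*x) dx ∧ dy ∧ dw
  d(-w*y) includes (∂/∂y)(-w*y) dy = (-w) dy, which multiplied by dz ∧ dw gives (-w) dy ∧ dz ∧ dw
Collecting like 3-forms: d(omega) = (-3*x) dx ∧ dy ∧ dw + (-w) dy ∧ dz ∧ dw.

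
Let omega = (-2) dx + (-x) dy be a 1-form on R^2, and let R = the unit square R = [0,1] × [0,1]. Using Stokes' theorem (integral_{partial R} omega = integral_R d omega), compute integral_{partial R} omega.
integral_(partial R) omega = -1

Stokes: integral_partial_R omega = integral_R d omega with d omega = (∂Q/∂x - ∂P/∂y) dx ∧ dy.
  ∂Q/∂x = -1
  ∂P/∂y = 0
  integrand = ∂Q/∂x - ∂P/∂y = -1.
Integrating over R: integral_0^1 integral_0^1 (-1) dx dy = -1.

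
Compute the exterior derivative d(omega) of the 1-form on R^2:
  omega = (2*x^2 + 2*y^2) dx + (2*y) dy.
d(omega) = (-4*y) dx ∧ dy

For a 1-form omega = sum_i f_i dx_i, the exterior derivative is
  d(omega) = sum_{i < j} (∂f_j/∂x_i - ∂f_i/∂x_j) dx_i ∧ dx_j.
  coefficient of dx ∧ dy: ∂f_2/∂x - ∂f_1/∂y = ∂(2*y)/∂x - ∂(2*x^2 + 2*y^2)/∂y = -4*y
Assembling: d(omega) = (-4*y) dx ∧ dy.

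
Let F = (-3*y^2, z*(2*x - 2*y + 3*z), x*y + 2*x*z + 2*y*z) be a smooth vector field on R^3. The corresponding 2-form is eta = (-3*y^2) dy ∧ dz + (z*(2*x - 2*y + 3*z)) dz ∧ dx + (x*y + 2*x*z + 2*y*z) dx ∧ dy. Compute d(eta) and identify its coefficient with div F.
d(eta) = (2*x + 2*y - 2*z) dx ∧ dy ∧ dz; div F = 2*x + 2*y - 2*z

For a 2-form in R^3 of the form above, applying d gives a 3-form with coefficient ∂P/∂x + ∂Q/∂y + ∂R/∂z:
  ∂P/∂x = 0
  ∂Q/∂y = -2*z
  ∂R/∂z = 2*x + 2*y
Sum = 2*x + 2*y - 2*z, which is exactly div F.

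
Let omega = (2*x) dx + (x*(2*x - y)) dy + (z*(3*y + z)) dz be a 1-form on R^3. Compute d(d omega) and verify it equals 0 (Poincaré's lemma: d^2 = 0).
d(d omega) = 0

Step 1: d omega = sum_{i<j} (∂f_j/∂x_i - ∂f_i/∂x_j) dx_i ∧ dx_j:
  coeff of dx ∧ dy: 4*x - y
  coeff of dx ∧ dz: 0
  coeff of dy ∧ dz: 3*z
Step 2: Apply d again to each 2-form coefficient. The only possible 3-form in R^3 is dx ∧ dy ∧ dz, with coefficient
  ∂(coeff of dy∧dz)/∂x - ∂(coeff of dx∧dz)/∂y + ∂(coeff of dx∧dy)/∂z
  = ∂/∂x (3*z) - ∂/∂y (0) + ∂/∂z (4*x - y).
Each of these terms simplifies to sums of mixed partials that cancel in pairs. The result is 0 (by equality of mixed partials for smooth functions — Schwarz / Clairaut).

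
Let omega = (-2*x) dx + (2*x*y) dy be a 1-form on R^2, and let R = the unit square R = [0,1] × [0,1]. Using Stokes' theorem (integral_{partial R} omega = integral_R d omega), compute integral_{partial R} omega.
integral_(partial R) omega = 1

Stokes: integral_partial_R omega = integral_R d omega with d omega = (∂Q/∂x - ∂P/∂y) dx ∧ dy.
  ∂Q/∂x = 2*y
  ∂P/∂y = 0
  integrand = ∂Q/∂x - ∂P/∂y = 2*y.
Integrating over R: integral_0^1 integral_0^1 (2*y) dx dy = 1.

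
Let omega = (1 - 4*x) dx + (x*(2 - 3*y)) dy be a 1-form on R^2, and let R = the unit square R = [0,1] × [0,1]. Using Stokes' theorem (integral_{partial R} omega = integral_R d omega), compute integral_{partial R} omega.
integral_(partial R) omega = 1/2

Stokes: integral_partial_R omega = integral_R d omega with d omega = (∂Q/∂x - ∂P/∂y) dx ∧ dy.
  ∂Q/∂x = 2 - 3*y
  ∂P/∂y = 0
  integrand = ∂Q/∂x - ∂P/∂y = 2 - 3*y.
Integrating over R: integral_0^1 integral_0^1 (2 - 3*y) dx dy = 1/2.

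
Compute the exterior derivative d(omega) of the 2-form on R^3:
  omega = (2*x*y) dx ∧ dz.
d(omega) = (-2*x) dx ∧ dy ∧ dz

For a 2-form omega = sum_{i<j} g_{ij} dx_i ∧ dx_j, the exterior derivative is
  d(omega) = sum_{i<j} d(g_{ij}) ∧ dx_i ∧ dx_j = sum_{i<j, k} (∂g_{ij}/∂x_k) dx_k ∧ dx_i ∧ dx_j.
Expand each term, using dx_k ∧ dx_i ∧ dx_j = sgn(permutation) dx_{(a)} ∧ dx_{(b)} ∧ dx_{(c)} with (a < b < c) sorted:
  d(2*x*y) includes (∂/∂y)(2*x*y) dy = (2*x) dy, which multiplied by dx ∧ dz gives (-2*x) dx ∧ dy ∧ dz
Collecting like 3-forms: d(omega) = (-2*x) dx ∧ dy ∧ dz.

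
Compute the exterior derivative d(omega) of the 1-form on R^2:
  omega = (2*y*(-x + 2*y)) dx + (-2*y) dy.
d(omega) = (2*x - 8*y) dx ∧ dy

For a 1-form omega = sum_i f_i dx_i, the exterior derivative is
  d(omega) = sum_{i < j} (∂f_j/∂x_i - ∂f_i/∂x_j) dx_i ∧ dx_j.
  coefficient of dx ∧ dy: ∂f_2/∂x - ∂f_1/∂y = ∂(-2*y)/∂x - ∂(2*y*(-x + 2*y))/∂y = 2*x - 8*y
Assembling: d(omega) = (2*x - 8*y) dx ∧ dy.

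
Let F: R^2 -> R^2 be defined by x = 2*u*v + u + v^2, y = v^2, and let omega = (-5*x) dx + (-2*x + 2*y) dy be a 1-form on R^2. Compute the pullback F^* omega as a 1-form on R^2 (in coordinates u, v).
F^* omega = (-20*u*v^2 - 20*u*v - 5*u - 10*v^3 - 5*v^2) du + (-20*u^2*v - 10*u^2 - 38*u*v^2 - 14*u*v - 10*v^3) dv

Using F^*(f dg) = (f ∘ F) d(g ∘ F), substitute each coordinate x_i by F_i(u, v) in f_i, and replace dx_i by d F_i = (∂F_i/∂u) du + (∂F_i/∂v) dv.
  For the x component: f_1(F) = -10*u*v - 5*u - 5*v^2; d F_1 = (2*v + 1) du + (2*u + 2*v) dv
  For the y component: f_2(F) = 2*u*(-2*v - 1); d F_2 = (0) du + (2*v) dv
Combining and collecting du, dv coefficients:
  coeff of du: -20*u*v^2 - 20*u*v - 5*u - 10*v^3 - 5*v^2
  coeff of dv: -20*u^2*v - 10*u^2 - 38*u*v^2 - 14*u*v - 10*v^3
F^* omega = (-20*u*v^2 - 20*u*v - 5*u - 10*v^3 - 5*v^2) du + (-20*u^2*v - 10*u^2 - 38*u*v^2 - 14*u*v - 10*v^3) dv.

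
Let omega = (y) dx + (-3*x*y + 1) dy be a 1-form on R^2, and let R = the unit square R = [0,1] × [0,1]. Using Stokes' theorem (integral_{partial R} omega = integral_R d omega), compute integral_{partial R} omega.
integral_(partial R) omega = -5/2

Stokes: integral_partial_R omega = integral_R d omega with d omega = (∂Q/∂x - ∂P/∂y) dx ∧ dy.
  ∂Q/∂x = -3*y
  ∂P/∂y = 1
  integrand = ∂Q/∂x - ∂P/∂y = -3*y - 1.
Integrating over R: integral_0^1 integral_0^1 (-3*y - 1) dx dy = -5/2.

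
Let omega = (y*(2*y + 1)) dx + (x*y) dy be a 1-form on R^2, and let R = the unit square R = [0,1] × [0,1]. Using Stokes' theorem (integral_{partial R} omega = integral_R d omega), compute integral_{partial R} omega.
integral_(partial R) omega = -5/2

Stokes: integral_partial_R omega = integral_R d omega with d omega = (∂Q/∂x - ∂P/∂y) dx ∧ dy.
  ∂Q/∂x = y
  ∂P/∂y = 4*y + 1
  integrand = ∂Q/∂x - ∂P/∂y = -3*y - 1.
Integrating over R: integral_0^1 integral_0^1 (-3*y - 1) dx dy = -5/2.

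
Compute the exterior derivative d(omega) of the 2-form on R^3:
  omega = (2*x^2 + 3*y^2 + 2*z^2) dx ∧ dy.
d(omega) = (4*z) dx ∧ dy ∧ dz

For a 2-form omega = sum_{i<j} g_{ij} dx_i ∧ dx_j, the exterior derivative is
  d(omega) = sum_{i<j} d(g_{ij}) ∧ dx_i ∧ dx_j = sum_{i<j, k} (∂g_{ij}/∂x_k) dx_k ∧ dx_i ∧ dx_j.
Expand each term, using dx_k ∧ dx_i ∧ dx_j = sgn(permutation) dx_{(a)} ∧ dx_{(b)} ∧ dx_{(c)} with (a < b < c) sorted:
  d(2*x^2 + 3*y^2 + 2*z^2) includes (∂/∂z)(2*x^2 + 3*y^2 + 2*z^2) dz = (4*z) dz, which multiplied by dx ∧ dy gives (4*z) dx ∧ dy ∧ dz
Collecting like 3-forms: d(omega) = (4*z) dx ∧ dy ∧ dz.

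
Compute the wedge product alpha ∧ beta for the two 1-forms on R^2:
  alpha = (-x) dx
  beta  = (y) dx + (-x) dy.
alpha ∧ beta = (x^2) dx ∧ dy

Distribute the wedge, using dx_i ∧ dx_j = -dx_j ∧ dx_i and dx_i ∧ dx_i = 0. For each pair (i, j) with i < j, the coefficient of dx_i ∧ dx_j in alpha ∧ beta is (alpha_i * beta_j - alpha_j * beta_i). Collecting: alpha ∧ beta = (x^2) dx ∧ dy.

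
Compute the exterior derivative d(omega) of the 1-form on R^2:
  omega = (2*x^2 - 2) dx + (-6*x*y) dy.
d(omega) = (-6*y) dx ∧ dy

For a 1-form omega = sum_i f_i dx_i, the exterior derivative is
  d(omega) = sum_{i < j} (∂f_j/∂x_i - ∂f_i/∂x_j) dx_i ∧ dx_j.
  coefficient of dx ∧ dy: ∂f_2/∂x - ∂f_1/∂y = ∂(-6*x*y)/∂x - ∂(2*x^2 - 2)/∂y = -6*y
Assembling: d(omega) = (-6*y) dx ∧ dy.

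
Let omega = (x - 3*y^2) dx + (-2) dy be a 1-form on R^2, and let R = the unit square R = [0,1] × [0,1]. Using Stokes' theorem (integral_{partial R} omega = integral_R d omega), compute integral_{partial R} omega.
integral_(partial R) omega = 3

Stokes: integral_partial_R omega = integral_R d omega with d omega = (∂Q/∂x - ∂P/∂y) dx ∧ dy.
  ∂Q/∂x = 0
  ∂P/∂y = -6*y
  integrand = ∂Q/∂x - ∂P/∂y = 6*y.
Integrating over R: integral_0^1 integral_0^1 (6*y) dx dy = 3.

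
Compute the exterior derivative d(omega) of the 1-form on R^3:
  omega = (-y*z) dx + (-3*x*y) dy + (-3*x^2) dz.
d(omega) = (-3*y + z) dx ∧ dy + (-6*x + y) dx ∧ dz

For a 1-form omega = sum_i f_i dx_i, the exterior derivative is
  d(omega) = sum_{i < j} (∂f_j/∂x_i - ∂f_i/∂x_j) dx_i ∧ dx_j.
  coefficient of dx ∧ dy: ∂f_2/∂x - ∂f_1/∂y = ∂(-3*x*y)/∂x - ∂(-y*z)/∂y = -3*y + z
  coefficient of dx ∧ dz: ∂f_3/∂x - ∂f_1/∂z = ∂(-3*x^2)/∂x - ∂(-y*z)/∂z = -6*x + y
Assembling: d(omega) = (-3*y + z) dx ∧ dy + (-6*x + y) dx ∧ dz.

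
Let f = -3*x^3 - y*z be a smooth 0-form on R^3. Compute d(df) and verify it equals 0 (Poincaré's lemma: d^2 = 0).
d(df) = 0

Step 1: df = sum_i (∂f/∂x_i) dx_i = (-9*x^2) dx + (-z) dy + (-y) dz.
Step 2: Apply d again. Using the 1-form formula, the coefficient of dx ∧ dy in d(df) is ∂^2 f/∂x ∂y - ∂^2 f/∂y ∂x = (0) - (0) = 0 (equality of mixed partials for smooth f).
Similarly for dx ∧ dz and dy ∧ dz — all coefficients vanish. So d(df) = 0.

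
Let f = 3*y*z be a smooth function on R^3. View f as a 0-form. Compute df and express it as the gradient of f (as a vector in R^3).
df = (0) dx + (3*z) dy + (3*y) dz; grad f = (0, 3*z, 3*y)

For a 0-form f, d f = (∂f/∂x) dx + (∂f/∂y) dy + (∂f/∂z) dz. The components of the vector representation are exactly the entries of grad f in Cartesian coordinates:
  ∂f/∂x = 0
  ∂f/∂y = 3*z
  ∂f/∂z = 3*y.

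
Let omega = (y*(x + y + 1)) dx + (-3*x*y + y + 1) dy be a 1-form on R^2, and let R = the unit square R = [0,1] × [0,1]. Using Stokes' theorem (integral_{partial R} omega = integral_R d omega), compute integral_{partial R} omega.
integral_(partial R) omega = -4

Stokes: integral_partial_R omega = integral_R d omega with d omega = (∂Q/∂x - ∂P/∂y) dx ∧ dy.
  ∂Q/∂x = -3*y
  ∂P/∂y = x + 2*y + 1
  integrand = ∂Q/∂x - ∂P/∂y = -x - 5*y - 1.
Integrating over R: integral_0^1 integral_0^1 (-x - 5*y - 1) dx dy = -4.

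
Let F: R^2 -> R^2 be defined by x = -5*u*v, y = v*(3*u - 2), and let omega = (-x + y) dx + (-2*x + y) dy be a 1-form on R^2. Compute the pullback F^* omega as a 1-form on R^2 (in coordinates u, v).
F^* omega = (v^2*(4 - u)) du + (v*(-u^2 - 22*u + 4)) dv

Using F^*(f dg) = (f ∘ F) d(g ∘ F), substitute each coordinate x_i by F_i(u, v) in f_i, and replace dx_i by d F_i = (∂F_i/∂u) du + (∂F_i/∂v) dv.
  For the x component: f_1(F) = 2*v*(4*u - 1); d F_1 = (-5*v) du + (-5*u) dv
  For the y component: f_2(F) = v*(13*u - 2); d F_2 = (3*v) du + (3*u - 2) dv
Combining and collecting du, dv coefficients:
  coeff of du: v^2*(4 - u)
  coeff of dv: v*(-u^2 - 22*u + 4)
F^* omega = (v^2*(4 - u)) du + (v*(-u^2 - 22*u + 4)) dv.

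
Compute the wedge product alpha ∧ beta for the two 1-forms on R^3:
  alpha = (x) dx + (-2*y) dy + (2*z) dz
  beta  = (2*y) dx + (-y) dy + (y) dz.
alpha ∧ beta = (y*(-x + 4*y)) dx ∧ dy + (y*(x - 4*z)) dx ∧ dz + (2*y*(-y + z)) dy ∧ dz

Distribute the wedge, using dx_i ∧ dx_j = -dx_j ∧ dx_i and dx_i ∧ dx_i = 0. For each pair (i, j) with i < j, the coefficient of dx_i ∧ dx_j in alpha ∧ beta is (alpha_i * beta_j - alpha_j * beta_i). Collecting: alpha ∧ beta = (y*(-x + 4*y)) dx ∧ dy + (y*(x - 4*z)) dx ∧ dz + (2*y*(-y + z)) dy ∧ dz.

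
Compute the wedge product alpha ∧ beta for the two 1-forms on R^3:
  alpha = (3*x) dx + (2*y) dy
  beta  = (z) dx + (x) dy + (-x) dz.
alpha ∧ beta = (3*x^2 - 2*y*z) dx ∧ dy + (-3*x^2) dx ∧ dz + (-2*x*y) dy ∧ dz

Distribute the wedge, using dx_i ∧ dx_j = -dx_j ∧ dx_i and dx_i ∧ dx_i = 0. For each pair (i, j) with i < j, the coefficient of dx_i ∧ dx_j in alpha ∧ beta is (alpha_i * beta_j - alpha_j * beta_i). Collecting: alpha ∧ beta = (3*x^2 - 2*y*z) dx ∧ dy + (-3*x^2) dx ∧ dz + (-2*x*y) dy ∧ dz.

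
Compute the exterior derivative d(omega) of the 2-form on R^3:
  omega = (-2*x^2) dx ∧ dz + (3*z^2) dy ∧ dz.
d(omega) = 0

For a 2-form omega = sum_{i<j} g_{ij} dx_i ∧ dx_j, the exterior derivative is
  d(omega) = sum_{i<j} d(g_{ij}) ∧ dx_i ∧ dx_j = sum_{i<j, k} (∂g_{ij}/∂x_k) dx_k ∧ dx_i ∧ dx_j.
Expand each term, using dx_k ∧ dx_i ∧ dx_j = sgn(permutation) dx_{(a)} ∧ dx_{(b)} ∧ dx_{(c)} with (a < b < c) sorted:

Collecting like 3-forms: d(omega) = 0.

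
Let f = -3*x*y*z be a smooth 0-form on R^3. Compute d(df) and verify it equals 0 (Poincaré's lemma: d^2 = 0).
d(df) = 0

Step 1: df = sum_i (∂f/∂x_i) dx_i = (-3*y*z) dx + (-3*x*z) dy + (-3*x*y) dz.
Step 2: Apply d again. Using the 1-form formula, the coefficient of dx ∧ dy in d(df) is ∂^2 f/∂x ∂y - ∂^2 f/∂y ∂x = (-3*z) - (-3*z) = 0 (equality of mixed partials for smooth f).
Similarly for dx ∧ dz and dy ∧ dz — all coefficients vanish. So d(df) = 0.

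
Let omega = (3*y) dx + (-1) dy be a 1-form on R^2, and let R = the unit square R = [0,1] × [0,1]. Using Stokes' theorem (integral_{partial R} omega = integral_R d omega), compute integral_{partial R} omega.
integral_(partial R) omega = -3

Stokes: integral_partial_R omega = integral_R d omega with d omega = (∂Q/∂x - ∂P/∂y) dx ∧ dy.
  ∂Q/∂x = 0
  ∂P/∂y = 3
  integrand = ∂Q/∂x - ∂P/∂y = -3.
Integrating over R: integral_0^1 integral_0^1 (-3) dx dy = -3.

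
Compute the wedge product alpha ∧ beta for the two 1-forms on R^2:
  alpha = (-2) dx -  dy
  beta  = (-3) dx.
alpha ∧ beta = (-3) dx ∧ dy

Distribute the wedge, using dx_i ∧ dx_j = -dx_j ∧ dx_i and dx_i ∧ dx_i = 0. For each pair (i, j) with i < j, the coefficient of dx_i ∧ dx_j in alpha ∧ beta is (alpha_i * beta_j - alpha_j * beta_i). Collecting: alpha ∧ beta = (-3) dx ∧ dy.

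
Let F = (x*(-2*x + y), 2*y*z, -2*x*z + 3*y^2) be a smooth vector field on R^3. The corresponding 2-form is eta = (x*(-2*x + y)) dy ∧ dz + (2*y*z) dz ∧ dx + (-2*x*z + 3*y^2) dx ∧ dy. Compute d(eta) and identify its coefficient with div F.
d(eta) = (-6*x + y + 2*z) dx ∧ dy ∧ dz; div F = -6*x + y + 2*z

For a 2-form in R^3 of the form above, applying d gives a 3-form with coefficient ∂P/∂x + ∂Q/∂y + ∂R/∂z:
  ∂P/∂x = -4*x + y
  ∂Q/∂y = 2*z
  ∂R/∂z = -2*x
Sum = -6*x + y + 2*z, which is exactly div F.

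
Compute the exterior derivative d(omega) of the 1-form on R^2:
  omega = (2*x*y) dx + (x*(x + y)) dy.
d(omega) = (y) dx ∧ dy

For a 1-form omega = sum_i f_i dx_i, the exterior derivative is
  d(omega) = sum_{i < j} (∂f_j/∂x_i - ∂f_i/∂x_j) dx_i ∧ dx_j.
  coefficient of dx ∧ dy: ∂f_2/∂x - ∂f_1/∂y = ∂(x*(x + y))/∂x - ∂(2*x*y)/∂y = y
Assembling: d(omega) = (y) dx ∧ dy.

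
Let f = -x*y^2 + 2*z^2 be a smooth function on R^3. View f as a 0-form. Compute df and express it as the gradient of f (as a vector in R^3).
df = (-y^2) dx + (-2*x*y) dy + (4*z) dz; grad f = (-y^2, -2*x*y, 4*z)

For a 0-form f, d f = (∂f/∂x) dx + (∂f/∂y) dy + (∂f/∂z) dz. The components of the vector representation are exactly the entries of grad f in Cartesian coordinates:
  ∂f/∂x = -y^2
  ∂f/∂y = -2*x*y
  ∂f/∂z = 4*z.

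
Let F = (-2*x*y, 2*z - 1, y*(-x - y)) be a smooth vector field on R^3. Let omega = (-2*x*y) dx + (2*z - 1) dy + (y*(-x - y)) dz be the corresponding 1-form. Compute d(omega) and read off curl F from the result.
d(omega) = (-x - 2*y - 2) dy ∧ dz + (y) dz ∧ dx + (2*x) dx ∧ dy; curl F = (-x - 2*y - 2, y, 2*x)

d omega = sum_{i<j} (∂f_j/∂x_i - ∂f_i/∂x_j) dx_i ∧ dx_j. Under the identification (dy ∧ dz, dz ∧ dx, dx ∧ dy) ↔ (e_x, e_y, e_z), the coefficients are exactly the components of curl F. Compute:
  ∂R/∂y - ∂Q/∂z = (-x - 2*y) - (2) = -x - 2*y - 2
  ∂P/∂z - ∂R/∂x = (0) - (-y) = y
  ∂Q/∂x - ∂P/∂y = (0) - (-2*x) = 2*x.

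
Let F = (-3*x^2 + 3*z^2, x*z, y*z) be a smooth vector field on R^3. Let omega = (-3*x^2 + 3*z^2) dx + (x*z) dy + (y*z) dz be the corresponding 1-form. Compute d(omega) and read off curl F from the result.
d(omega) = (-x + z) dy ∧ dz + (6*z) dz ∧ dx + (z) dx ∧ dy; curl F = (-x + z, 6*z, z)

d omega = sum_{i<j} (∂f_j/∂x_i - ∂f_i/∂x_j) dx_i ∧ dx_j. Under the identification (dy ∧ dz, dz ∧ dx, dx ∧ dy) ↔ (e_x, e_y, e_z), the coefficients are exactly the components of curl F. Compute:
  ∂R/∂y - ∂Q/∂z = (z) - (x) = -x + z
  ∂P/∂z - ∂R/∂x = (6*z) - (0) = 6*z
  ∂Q/∂x - ∂P/∂y = (z) - (0) = z.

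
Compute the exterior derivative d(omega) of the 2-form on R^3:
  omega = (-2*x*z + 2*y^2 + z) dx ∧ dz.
d(omega) = (-4*y) dx ∧ dy ∧ dz

For a 2-form omega = sum_{i<j} g_{ij} dx_i ∧ dx_j, the exterior derivative is
  d(omega) = sum_{i<j} d(g_{ij}) ∧ dx_i ∧ dx_j = sum_{i<j, k} (∂g_{ij}/∂x_k) dx_k ∧ dx_i ∧ dx_j.
Expand each term, using dx_k ∧ dx_i ∧ dx_j = sgn(permutation) dx_{(a)} ∧ dx_{(b)} ∧ dx_{(c)} with (a < b < c) sorted:
  d(-2*x*z + 2*y^2 + z) includes (∂/∂y)(-2*x*z + 2*y^2 + z) dy = (4*y) dy, which multiplied by dx ∧ dz gives (-4*y) dx ∧ dy ∧ dz
Collecting like 3-forms: d(omega) = (-4*y) dx ∧ dy ∧ dz.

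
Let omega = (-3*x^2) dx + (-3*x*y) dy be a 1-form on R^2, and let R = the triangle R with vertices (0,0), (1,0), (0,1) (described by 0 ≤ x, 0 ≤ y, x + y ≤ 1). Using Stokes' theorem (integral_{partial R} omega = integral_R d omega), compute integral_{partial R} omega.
integral_(partial R) omega = -1/2

Stokes: integral_partial_R omega = integral_R d omega with d omega = (∂Q/∂x - ∂P/∂y) dx ∧ dy.
  ∂Q/∂x = -3*y
  ∂P/∂y = 0
  integrand = ∂Q/∂x - ∂P/∂y = -3*y.
Integrating over R: integral_0^1 integral_0^{1-x} (-3*y) dy dx = -1/2.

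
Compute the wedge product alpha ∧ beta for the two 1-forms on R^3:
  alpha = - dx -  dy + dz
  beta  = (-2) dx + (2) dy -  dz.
alpha ∧ beta = (-4) dx ∧ dy + (3) dx ∧ dz + (-1) dy ∧ dz

Distribute the wedge, using dx_i ∧ dx_j = -dx_j ∧ dx_i and dx_i ∧ dx_i = 0. For each pair (i, j) with i < j, the coefficient of dx_i ∧ dx_j in alpha ∧ beta is (alpha_i * beta_j - alpha_j * beta_i). Collecting: alpha ∧ beta = (-4) dx ∧ dy + (3) dx ∧ dz + (-1) dy ∧ dz.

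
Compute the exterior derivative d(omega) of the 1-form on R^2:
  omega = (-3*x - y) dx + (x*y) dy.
d(omega) = (y + 1) dx ∧ dy

For a 1-form omega = sum_i f_i dx_i, the exterior derivative is
  d(omega) = sum_{i < j} (∂f_j/∂x_i - ∂f_i/∂x_j) dx_i ∧ dx_j.
  coefficient of dx ∧ dy: ∂f_2/∂x - ∂f_1/∂y = ∂(x*y)/∂x - ∂(-3*x - y)/∂y = y + 1
Assembling: d(omega) = (y + 1) dx ∧ dy.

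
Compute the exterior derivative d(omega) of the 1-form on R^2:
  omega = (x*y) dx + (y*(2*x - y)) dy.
d(omega) = (-x + 2*y) dx ∧ dy

For a 1-form omega = sum_i f_i dx_i, the exterior derivative is
  d(omega) = sum_{i < j} (∂f_j/∂x_i - ∂f_i/∂x_j) dx_i ∧ dx_j.
  coefficient of dx ∧ dy: ∂f_2/∂x - ∂f_1/∂y = ∂(y*(2*x - y))/∂x - ∂(x*y)/∂y = -x + 2*y
Assembling: d(omega) = (-x + 2*y) dx ∧ dy.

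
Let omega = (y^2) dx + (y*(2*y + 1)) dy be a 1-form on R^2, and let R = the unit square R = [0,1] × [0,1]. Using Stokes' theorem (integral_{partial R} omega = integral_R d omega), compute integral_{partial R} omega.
integral_(partial R) omega = -1

Stokes: integral_partial_R omega = integral_R d omega with d omega = (∂Q/∂x - ∂P/∂y) dx ∧ dy.
  ∂Q/∂x = 0
  ∂P/∂y = 2*y
  integrand = ∂Q/∂x - ∂P/∂y = -2*y.
Integrating over R: integral_0^1 integral_0^1 (-2*y) dx dy = -1.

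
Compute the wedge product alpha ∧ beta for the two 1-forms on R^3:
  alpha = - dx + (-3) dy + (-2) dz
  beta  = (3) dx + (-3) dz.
alpha ∧ beta = (9) dx ∧ dz + (9) dx ∧ dy + (9) dy ∧ dz

Distribute the wedge, using dx_i ∧ dx_j = -dx_j ∧ dx_i and dx_i ∧ dx_i = 0. For each pair (i, j) with i < j, the coefficient of dx_i ∧ dx_j in alpha ∧ beta is (alpha_i * beta_j - alpha_j * beta_i). Collecting: alpha ∧ beta = (9) dx ∧ dz + (9) dx ∧ dy + (9) dy ∧ dz.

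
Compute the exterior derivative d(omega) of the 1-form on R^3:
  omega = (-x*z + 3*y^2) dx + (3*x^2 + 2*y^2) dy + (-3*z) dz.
d(omega) = (6*x - 6*y) dx ∧ dy + (x) dx ∧ dz

For a 1-form omega = sum_i f_i dx_i, the exterior derivative is
  d(omega) = sum_{i < j} (∂f_j/∂x_i - ∂f_i/∂x_j) dx_i ∧ dx_j.
  coefficient of dx ∧ dy: ∂f_2/∂x - ∂f_1/∂y = ∂(3*x^2 + 2*y^2)/∂x - ∂(-x*z + 3*y^2)/∂y = 6*x - 6*y
  coefficient of dx ∧ dz: ∂f_3/∂x - ∂f_1/∂z = ∂(-3*z)/∂x - ∂(-x*z + 3*y^2)/∂z = x
Assembling: d(omega) = (6*x - 6*y) dx ∧ dy + (x) dx ∧ dz.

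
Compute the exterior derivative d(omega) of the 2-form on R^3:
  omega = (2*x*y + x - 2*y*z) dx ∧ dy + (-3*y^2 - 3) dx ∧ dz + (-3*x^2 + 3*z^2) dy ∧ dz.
d(omega) = (-6*x + 4*y) dx ∧ dy ∧ dz

For a 2-form omega = sum_{i<j} g_{ij} dx_i ∧ dx_j, the exterior derivative is
  d(omega) = sum_{i<j} d(g_{ij}) ∧ dx_i ∧ dx_j = sum_{i<j, k} (∂g_{ij}/∂x_k) dx_k ∧ dx_i ∧ dx_j.
Expand each term, using dx_k ∧ dx_i ∧ dx_j = sgn(permutation) dx_{(a)} ∧ dx_{(b)} ∧ dx_{(c)} with (a < b < c) sorted:
  d(2*x*y + x - 2*y*z) includes (∂/∂z)(2*x*y + x - 2*y*z) dz = (-2*y) dz, which multiplied by dx ∧ dy gives (-2*y) dx ∧ dy ∧ dz
  d(-3*y^2 - 3) includes (∂/∂y)(-3*y^2 - 3) dy = (-6*y) dy, which multiplied by dx ∧ dz gives (6*y) dx ∧ dy ∧ dz
  d(-3*x^2 + 3*z^2) includes (∂/∂x)(-3*x^2 + 3*z^2) dx = (-6*x) dx, which multiplied by dy ∧ dz gives (-6*x) dx ∧ dy ∧ dz
Collecting like 3-forms: d(omega) = (-6*x + 4*y) dx ∧ dy ∧ dz.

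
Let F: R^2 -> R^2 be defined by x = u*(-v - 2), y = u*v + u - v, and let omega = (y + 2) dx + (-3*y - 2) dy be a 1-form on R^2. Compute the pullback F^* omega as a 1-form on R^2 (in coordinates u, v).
F^* omega = (-4*u*v^2 - 9*u*v - 5*u + 4*v^2 + v - 6) du + (-4*u^2*v - 4*u^2 + 7*u*v - u - 3*v + 2) dv

Using F^*(f dg) = (f ∘ F) d(g ∘ F), substitute each coordinate x_i by F_i(u, v) in f_i, and replace dx_i by d F_i = (∂F_i/∂u) du + (∂F_i/∂v) dv.
  For the x component: f_1(F) = u*v + u - v + 2; d F_1 = (-v - 2) du + (-u) dv
  For the y component: f_2(F) = -3*u*v - 3*u + 3*v - 2; d F_2 = (v + 1) du + (u - 1) dv
Combining and collecting du, dv coefficients:
  coeff of du: -4*u*v^2 - 9*u*v - 5*u + 4*v^2 + v - 6
  coeff of dv: -4*u^2*v - 4*u^2 + 7*u*v - u - 3*v + 2
F^* omega = (-4*u*v^2 - 9*u*v - 5*u + 4*v^2 + v - 6) du + (-4*u^2*v - 4*u^2 + 7*u*v - u - 3*v + 2) dv.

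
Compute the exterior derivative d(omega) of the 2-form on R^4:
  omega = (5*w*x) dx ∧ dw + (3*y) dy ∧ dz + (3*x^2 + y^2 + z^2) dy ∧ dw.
d(omega) = (6*x) dx ∧ dy ∧ dw + (-2*z) dy ∧ dz ∧ dw

For a 2-form omega = sum_{i<j} g_{ij} dx_i ∧ dx_j, the exterior derivative is
  d(omega) = sum_{i<j} d(g_{ij}) ∧ dx_i ∧ dx_j = sum_{i<j, k} (∂g_{ij}/∂x_k) dx_k ∧ dx_i ∧ dx_j.
Expand each term, using dx_k ∧ dx_i ∧ dx_j = sgn(permutation) dx_{(a)} ∧ dx_{(b)} ∧ dx_{(c)} with (a < b < c) sorted:
  d(3*x^2 + y^2 + z^2) includes (∂/∂x)(3*x^2 + y^2 + z^2) dx = (6*x) dx, which multiplied by dy ∧ dw gives (6*x) dx ∧ dy ∧ dw
  d(3*x^2 + y^2 + z^2) includes (∂/∂z)(3*x^2 + y^2 + z^2) dz = (2*z) dz, which multiplied by dy ∧ dw gives (-2*z) dy ∧ dz ∧ dw
Collecting like 3-forms: d(omega) = (6*x) dx ∧ dy ∧ dw + (-2*z) dy ∧ dz ∧ dw.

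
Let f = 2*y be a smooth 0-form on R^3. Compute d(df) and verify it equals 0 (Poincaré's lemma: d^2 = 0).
d(df) = 0

Step 1: df = sum_i (∂f/∂x_i) dx_i = (0) dx + (2) dy + (0) dz.
Step 2: Apply d again. Using the 1-form formula, the coefficient of dx ∧ dy in d(df) is ∂^2 f/∂x ∂y - ∂^2 f/∂y ∂x = (0) - (0) = 0 (equality of mixed partials for smooth f).
Similarly for dx ∧ dz and dy ∧ dz — all coefficients vanish. So d(df) = 0.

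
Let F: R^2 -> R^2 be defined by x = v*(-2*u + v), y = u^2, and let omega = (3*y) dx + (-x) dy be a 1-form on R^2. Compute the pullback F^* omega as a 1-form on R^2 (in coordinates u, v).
F^* omega = (2*u*v*(-u - v)) du + (6*u^2*(-u + v)) dv

Using F^*(f dg) = (f ∘ F) d(g ∘ F), substitute each coordinate x_i by F_i(u, v) in f_i, and replace dx_i by d F_i = (∂F_i/∂u) du + (∂F_i/∂v) dv.
  For the x component: f_1(F) = 3*u^2; d F_1 = (-2*v) du + (-2*u + 2*v) dv
  For the y component: f_2(F) = v*(2*u - v); d F_2 = (2*u) du + (0) dv
Combining and collecting du, dv coefficients:
  coeff of du: 2*u*v*(-u - v)
  coeff of dv: 6*u^2*(-u + v)
F^* omega = (2*u*v*(-u - v)) du + (6*u^2*(-u + v)) dv.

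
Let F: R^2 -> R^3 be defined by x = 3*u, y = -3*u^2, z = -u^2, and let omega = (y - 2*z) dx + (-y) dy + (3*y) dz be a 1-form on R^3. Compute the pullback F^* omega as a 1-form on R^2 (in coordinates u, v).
F^* omega = (-3*u^2) du

Using F^*(f dg) = (f ∘ F) d(g ∘ F), substitute each coordinate x_i by F_i(u, v) in f_i, and replace dx_i by d F_i = (∂F_i/∂u) du + (∂F_i/∂v) dv.
  For the x component: f_1(F) = -u^2; d F_1 = (3) du + (0) dv
  For the y component: f_2(F) = 3*u^2; d F_2 = (-6*u) du + (0) dv
  For the z component: f_3(F) = -9*u^2; d F_3 = (-2*u) du + (0) dv
Combining and collecting du, dv coefficients:
  coeff of du: -3*u^2
  coeff of dv: 0
F^* omega = (-3*u^2) du.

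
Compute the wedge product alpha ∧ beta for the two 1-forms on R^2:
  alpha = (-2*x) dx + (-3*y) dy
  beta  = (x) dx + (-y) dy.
alpha ∧ beta = (5*x*y) dx ∧ dy

Distribute the wedge, using dx_i ∧ dx_j = -dx_j ∧ dx_i and dx_i ∧ dx_i = 0. For each pair (i, j) with i < j, the coefficient of dx_i ∧ dx_j in alpha ∧ beta is (alpha_i * beta_j - alpha_j * beta_i). Collecting: alpha ∧ beta = (5*x*y) dx ∧ dy.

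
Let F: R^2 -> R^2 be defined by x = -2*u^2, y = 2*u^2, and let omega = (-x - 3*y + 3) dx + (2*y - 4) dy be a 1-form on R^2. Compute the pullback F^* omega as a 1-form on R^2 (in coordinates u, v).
F^* omega = (32*u^3 - 28*u) du

Using F^*(f dg) = (f ∘ F) d(g ∘ F), substitute each coordinate x_i by F_i(u, v) in f_i, and replace dx_i by d F_i = (∂F_i/∂u) du + (∂F_i/∂v) dv.
  For the x component: f_1(F) = 3 - 4*u^2; d F_1 = (-4*u) du + (0) dv
  For the y component: f_2(F) = 4*u^2 - 4; d F_2 = (4*u) du + (0) dv
Combining and collecting du, dv coefficients:
  coeff of du: 32*u^3 - 28*u
  coeff of dv: 0
F^* omega = (32*u^3 - 28*u) du.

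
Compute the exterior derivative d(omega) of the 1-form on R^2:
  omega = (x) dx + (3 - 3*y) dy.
d(omega) = 0

For a 1-form omega = sum_i f_i dx_i, the exterior derivative is
  d(omega) = sum_{i < j} (∂f_j/∂x_i - ∂f_i/∂x_j) dx_i ∧ dx_j.

Assembling: d(omega) = 0.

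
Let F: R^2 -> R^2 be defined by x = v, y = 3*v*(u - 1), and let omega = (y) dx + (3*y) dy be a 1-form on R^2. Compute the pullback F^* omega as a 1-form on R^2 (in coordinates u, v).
F^* omega = (27*v^2*(u - 1)) du + (3*v*(9*u^2 - 17*u + 8)) dv

Using F^*(f dg) = (f ∘ F) d(g ∘ F), substitute each coordinate x_i by F_i(u, v) in f_i, and replace dx_i by d F_i = (∂F_i/∂u) du + (∂F_i/∂v) dv.
  For the x component: f_1(F) = 3*v*(u - 1); d F_1 = (0) du + (1) dv
  For the y component: f_2(F) = 9*v*(u - 1); d F_2 = (3*v) du + (3*u - 3) dv
Combining and collecting du, dv coefficients:
  coeff of du: 27*v^2*(u - 1)
  coeff of dv: 3*v*(9*u^2 - 17*u + 8)
F^* omega = (27*v^2*(u - 1)) du + (3*v*(9*u^2 - 17*u + 8)) dv.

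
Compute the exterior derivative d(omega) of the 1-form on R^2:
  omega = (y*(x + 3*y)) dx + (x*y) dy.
d(omega) = (-x - 5*y) dx ∧ dy

For a 1-form omega = sum_i f_i dx_i, the exterior derivative is
  d(omega) = sum_{i < j} (∂f_j/∂x_i - ∂f_i/∂x_j) dx_i ∧ dx_j.
  coefficient of dx ∧ dy: ∂f_2/∂x - ∂f_1/∂y = ∂(x*y)/∂x - ∂(y*(x + 3*y))/∂y = -x - 5*y
Assembling: d(omega) = (-x - 5*y) dx ∧ dy.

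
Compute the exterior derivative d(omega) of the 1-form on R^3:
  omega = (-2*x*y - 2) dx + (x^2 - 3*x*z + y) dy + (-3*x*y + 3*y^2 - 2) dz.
d(omega) = (4*x - 3*z) dx ∧ dy + (-3*y) dx ∧ dz + (6*y) dy ∧ dz

For a 1-form omega = sum_i f_i dx_i, the exterior derivative is
  d(omega) = sum_{i < j} (∂f_j/∂x_i - ∂f_i/∂x_j) dx_i ∧ dx_j.
  coefficient of dx ∧ dy: ∂f_2/∂x - ∂f_1/∂y = ∂(x^2 - 3*x*z + y)/∂x - ∂(-2*x*y - 2)/∂y = 4*x - 3*z
  coefficient of dx ∧ dz: ∂f_3/∂x - ∂f_1/∂z = ∂(-3*x*y + 3*y^2 - 2)/∂x - ∂(-2*x*y - 2)/∂z = -3*y
  coefficient of dy ∧ dz: ∂f_3/∂y - ∂f_2/∂z = ∂(-3*x*y + 3*y^2 - 2)/∂y - ∂(x^2 - 3*x*z + y)/∂z = 6*y
Assembling: d(omega) = (4*x - 3*z) dx ∧ dy + (-3*y) dx ∧ dz + (6*y) dy ∧ dz.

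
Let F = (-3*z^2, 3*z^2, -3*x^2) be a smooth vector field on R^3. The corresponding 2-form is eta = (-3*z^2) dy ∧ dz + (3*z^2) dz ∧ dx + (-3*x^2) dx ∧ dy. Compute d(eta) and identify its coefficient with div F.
d(eta) = (0) dx ∧ dy ∧ dz; div F = 0

For a 2-form in R^3 of the form above, applying d gives a 3-form with coefficient ∂P/∂x + ∂Q/∂y + ∂R/∂z:
  ∂P/∂x = 0
  ∂Q/∂y = 0
  ∂R/∂z = 0
Sum = 0, which is exactly div F.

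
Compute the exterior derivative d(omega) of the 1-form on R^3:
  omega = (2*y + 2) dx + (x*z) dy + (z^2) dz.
d(omega) = (z - 2) dx ∧ dy + (-x) dy ∧ dz

For a 1-form omega = sum_i f_i dx_i, the exterior derivative is
  d(omega) = sum_{i < j} (∂f_j/∂x_i - ∂f_i/∂x_j) dx_i ∧ dx_j.
  coefficient of dx ∧ dy: ∂f_2/∂x - ∂f_1/∂y = ∂(x*z)/∂x - ∂(2*y + 2)/∂y = z - 2
  coefficient of dy ∧ dz: ∂f_3/∂y - ∂f_2/∂z = ∂(z^2)/∂y - ∂(x*z)/∂z = -x
Assembling: d(omega) = (z - 2) dx ∧ dy + (-x) dy ∧ dz.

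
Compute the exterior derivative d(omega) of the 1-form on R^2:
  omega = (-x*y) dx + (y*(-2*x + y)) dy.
d(omega) = (x - 2*y) dx ∧ dy

For a 1-form omega = sum_i f_i dx_i, the exterior derivative is
  d(omega) = sum_{i < j} (∂f_j/∂x_i - ∂f_i/∂x_j) dx_i ∧ dx_j.
  coefficient of dx ∧ dy: ∂f_2/∂x - ∂f_1/∂y = ∂(y*(-2*x + y))/∂x - ∂(-x*y)/∂y = x - 2*y
Assembling: d(omega) = (x - 2*y) dx ∧ dy.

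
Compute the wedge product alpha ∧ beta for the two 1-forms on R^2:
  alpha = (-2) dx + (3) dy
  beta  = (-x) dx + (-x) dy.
alpha ∧ beta = (5*x) dx ∧ dy

Distribute the wedge, using dx_i ∧ dx_j = -dx_j ∧ dx_i and dx_i ∧ dx_i = 0. For each pair (i, j) with i < j, the coefficient of dx_i ∧ dx_j in alpha ∧ beta is (alpha_i * beta_j - alpha_j * beta_i). Collecting: alpha ∧ beta = (5*x) dx ∧ dy.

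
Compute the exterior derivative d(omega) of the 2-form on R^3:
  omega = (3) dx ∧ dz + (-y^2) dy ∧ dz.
d(omega) = 0

For a 2-form omega = sum_{i<j} g_{ij} dx_i ∧ dx_j, the exterior derivative is
  d(omega) = sum_{i<j} d(g_{ij}) ∧ dx_i ∧ dx_j = sum_{i<j, k} (∂g_{ij}/∂x_k) dx_k ∧ dx_i ∧ dx_j.
Expand each term, using dx_k ∧ dx_i ∧ dx_j = sgn(permutation) dx_{(a)} ∧ dx_{(b)} ∧ dx_{(c)} with (a < b < c) sorted:

Collecting like 3-forms: d(omega) = 0.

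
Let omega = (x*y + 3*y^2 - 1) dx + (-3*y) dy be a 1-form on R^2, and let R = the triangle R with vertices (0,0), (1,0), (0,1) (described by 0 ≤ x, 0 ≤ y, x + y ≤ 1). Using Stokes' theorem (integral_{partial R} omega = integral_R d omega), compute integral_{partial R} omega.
integral_(partial R) omega = -7/6

Stokes: integral_partial_R omega = integral_R d omega with d omega = (∂Q/∂x - ∂P/∂y) dx ∧ dy.
  ∂Q/∂x = 0
  ∂P/∂y = x + 6*y
  integrand = ∂Q/∂x - ∂P/∂y = -x - 6*y.
Integrating over R: integral_0^1 integral_0^{1-x} (-x - 6*y) dy dx = -7/6.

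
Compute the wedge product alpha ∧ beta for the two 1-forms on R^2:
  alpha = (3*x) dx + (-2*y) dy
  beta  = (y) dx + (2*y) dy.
alpha ∧ beta = (2*y*(3*x + y)) dx ∧ dy

Distribute the wedge, using dx_i ∧ dx_j = -dx_j ∧ dx_i and dx_i ∧ dx_i = 0. For each pair (i, j) with i < j, the coefficient of dx_i ∧ dx_j in alpha ∧ beta is (alpha_i * beta_j - alpha_j * beta_i). Collecting: alpha ∧ beta = (2*y*(3*x + y)) dx ∧ dy.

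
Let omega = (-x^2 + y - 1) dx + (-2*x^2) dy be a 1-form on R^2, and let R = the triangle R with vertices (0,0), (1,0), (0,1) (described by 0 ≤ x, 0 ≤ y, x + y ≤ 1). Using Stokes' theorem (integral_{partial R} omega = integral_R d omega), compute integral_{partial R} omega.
integral_(partial R) omega = -7/6

Stokes: integral_partial_R omega = integral_R d omega with d omega = (∂Q/∂x - ∂P/∂y) dx ∧ dy.
  ∂Q/∂x = -4*x
  ∂P/∂y = 1
  integrand = ∂Q/∂x - ∂P/∂y = -4*x - 1.
Integrating over R: integral_0^1 integral_0^{1-x} (-4*x - 1) dy dx = -7/6.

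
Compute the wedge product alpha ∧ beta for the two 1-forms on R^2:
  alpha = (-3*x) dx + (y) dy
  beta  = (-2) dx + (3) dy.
alpha ∧ beta = (-9*x + 2*y) dx ∧ dy

Distribute the wedge, using dx_i ∧ dx_j = -dx_j ∧ dx_i and dx_i ∧ dx_i = 0. For each pair (i, j) with i < j, the coefficient of dx_i ∧ dx_j in alpha ∧ beta is (alpha_i * beta_j - alpha_j * beta_i). Collecting: alpha ∧ beta = (-9*x + 2*y) dx ∧ dy.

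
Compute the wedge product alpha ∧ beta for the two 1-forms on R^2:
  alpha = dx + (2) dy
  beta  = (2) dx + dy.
alpha ∧ beta = (-3) dx ∧ dy

Distribute the wedge, using dx_i ∧ dx_j = -dx_j ∧ dx_i and dx_i ∧ dx_i = 0. For each pair (i, j) with i < j, the coefficient of dx_i ∧ dx_j in alpha ∧ beta is (alpha_i * beta_j - alpha_j * beta_i). Collecting: alpha ∧ beta = (-3) dx ∧ dy.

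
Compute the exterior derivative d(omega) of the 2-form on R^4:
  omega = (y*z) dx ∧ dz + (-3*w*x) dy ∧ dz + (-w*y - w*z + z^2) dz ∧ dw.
d(omega) = (-3*w - z) dx ∧ dy ∧ dz + (-w - 3*x) dy ∧ dz ∧ dw

For a 2-form omega = sum_{i<j} g_{ij} dx_i ∧ dx_j, the exterior derivative is
  d(omega) = sum_{i<j} d(g_{ij}) ∧ dx_i ∧ dx_j = sum_{i<j, k} (∂g_{ij}/∂x_k) dx_k ∧ dx_i ∧ dx_j.
Expand each term, using dx_k ∧ dx_i ∧ dx_j = sgn(permutation) dx_{(a)} ∧ dx_{(b)} ∧ dx_{(c)} with (a < b < c) sorted:
  d(y*z) includes (∂/∂y)(y*z) dy = (z) dy, which multiplied by dx ∧ dz gives (-z) dx ∧ dy ∧ dz
  d(-3*w*x) includes (∂/∂x)(-3*w*x) dx = (-3*w) dx, which multiplied by dy ∧ dz gives (-3*w) dx ∧ dy ∧ dz
  d(-3*w*x) includes (∂/∂w)(-3*w*x) dw = (-3*x) dw, which multiplied by dy ∧ dz gives (-3*x) dy ∧ dz ∧ dw
  d(-w*y - w*z + z^2) includes (∂/∂y)(-w*y - w*z + z^2) dy = (-w) dy, which multiplied by dz ∧ dw gives (-w) dy ∧ dz ∧ dw
Collecting like 3-forms: d(omega) = (-3*w - z) dx ∧ dy ∧ dz + (-w - 3*x) dy ∧ dz ∧ dw.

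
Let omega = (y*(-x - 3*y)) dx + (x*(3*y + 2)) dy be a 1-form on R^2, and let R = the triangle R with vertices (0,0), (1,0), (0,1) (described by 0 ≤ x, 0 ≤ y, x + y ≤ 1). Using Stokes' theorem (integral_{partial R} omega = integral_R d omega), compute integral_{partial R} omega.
integral_(partial R) omega = 8/3

Stokes: integral_partial_R omega = integral_R d omega with d omega = (∂Q/∂x - ∂P/∂y) dx ∧ dy.
  ∂Q/∂x = 3*y + 2
  ∂P/∂y = -x - 6*y
  integrand = ∂Q/∂x - ∂P/∂y = x + 9*y + 2.
Integrating over R: integral_0^1 integral_0^{1-x} (x + 9*y + 2) dy dx = 8/3.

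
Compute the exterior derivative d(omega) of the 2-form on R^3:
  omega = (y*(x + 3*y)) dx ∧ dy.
d(omega) = 0

For a 2-form omega = sum_{i<j} g_{ij} dx_i ∧ dx_j, the exterior derivative is
  d(omega) = sum_{i<j} d(g_{ij}) ∧ dx_i ∧ dx_j = sum_{i<j, k} (∂g_{ij}/∂x_k) dx_k ∧ dx_i ∧ dx_j.
Expand each term, using dx_k ∧ dx_i ∧ dx_j = sgn(permutation) dx_{(a)} ∧ dx_{(b)} ∧ dx_{(c)} with (a < b < c) sorted:

Collecting like 3-forms: d(omega) = 0.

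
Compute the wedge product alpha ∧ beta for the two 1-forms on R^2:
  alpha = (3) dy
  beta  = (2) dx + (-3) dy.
alpha ∧ beta = (-6) dx ∧ dy

Distribute the wedge, using dx_i ∧ dx_j = -dx_j ∧ dx_i and dx_i ∧ dx_i = 0. For each pair (i, j) with i < j, the coefficient of dx_i ∧ dx_j in alpha ∧ beta is (alpha_i * beta_j - alpha_j * beta_i). Collecting: alpha ∧ beta = (-6) dx ∧ dy.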